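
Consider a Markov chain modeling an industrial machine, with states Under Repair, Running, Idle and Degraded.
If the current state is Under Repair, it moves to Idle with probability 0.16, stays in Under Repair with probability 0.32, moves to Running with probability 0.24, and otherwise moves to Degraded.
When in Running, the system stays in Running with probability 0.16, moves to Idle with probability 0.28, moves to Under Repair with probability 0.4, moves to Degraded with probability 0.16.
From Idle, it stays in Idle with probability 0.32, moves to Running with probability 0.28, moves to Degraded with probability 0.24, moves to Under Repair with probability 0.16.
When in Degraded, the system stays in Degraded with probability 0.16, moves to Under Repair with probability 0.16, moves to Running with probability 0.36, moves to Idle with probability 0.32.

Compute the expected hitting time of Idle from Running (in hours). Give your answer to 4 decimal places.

4.0188

Let t(s) be the expected number of hours to first reach Idle from state s, with t(Idle) = 0. Conditioning on the first hour:
t(Under Repair) = 1 + 0.32·t(Under Repair) + 0.24·t(Running) + 0.28·t(Degraded)
t(Running) = 1 + 0.4·t(Under Repair) + 0.16·t(Running) + 0.16·t(Degraded)
t(Degraded) = 1 + 0.16·t(Under Repair) + 0.36·t(Running) + 0.16·t(Degraded)
Solving: t(Under Repair) = 4.4363, t(Running) = 4.0188, t(Degraded) = 3.7578.
Expected hours from Running to Idle: 4.0188.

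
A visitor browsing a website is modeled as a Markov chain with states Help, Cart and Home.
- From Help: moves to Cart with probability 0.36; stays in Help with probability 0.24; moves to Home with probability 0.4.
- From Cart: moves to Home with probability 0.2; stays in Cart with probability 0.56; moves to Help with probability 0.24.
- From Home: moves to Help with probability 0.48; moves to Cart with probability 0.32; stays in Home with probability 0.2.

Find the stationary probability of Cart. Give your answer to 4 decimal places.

0.4370

Let the stationary distribution be π with π = πP and π_1 + π_2 + π_3 = 1.
π_1 = 0.24·π_1 + 0.24·π_2 + 0.48·π_3
π_2 = 0.36·π_1 + 0.56·π_2 + 0.32·π_3
Solving with the normalization constraint gives π = (0.3025, 0.4370, 0.2605).
So the stationary probability of Cart is 0.4370.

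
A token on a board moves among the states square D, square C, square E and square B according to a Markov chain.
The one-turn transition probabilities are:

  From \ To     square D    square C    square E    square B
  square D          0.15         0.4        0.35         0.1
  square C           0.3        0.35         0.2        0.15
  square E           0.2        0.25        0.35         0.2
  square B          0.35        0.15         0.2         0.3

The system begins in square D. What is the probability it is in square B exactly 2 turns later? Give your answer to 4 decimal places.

0.1750

Propagate the distribution vector 2 turns from square D.
After 0 turns: (1.0000, 0.0000, 0.0000, 0.0000)
After 1 turn: (0.1500, 0.4000, 0.3500, 0.1000)
After 2 turns: (0.2475, 0.3025, 0.2750, 0.1750)
P(in square B after 2 turns) = 0.1750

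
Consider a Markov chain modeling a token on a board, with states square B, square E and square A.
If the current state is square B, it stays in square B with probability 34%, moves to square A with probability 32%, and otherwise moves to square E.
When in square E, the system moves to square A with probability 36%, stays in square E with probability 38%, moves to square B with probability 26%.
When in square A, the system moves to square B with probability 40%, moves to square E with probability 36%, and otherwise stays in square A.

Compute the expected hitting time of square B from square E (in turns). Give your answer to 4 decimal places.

3.2787

Let t(s) be the expected number of turns to first reach square B from state s, with t(square B) = 0. Conditioning on the first turn:
t(square E) = 1 + 0.38·t(square E) + 0.36·t(square A)
t(square A) = 1 + 0.36·t(square E) + 0.24·t(square A)
Solving: t(square E) = 3.2787, t(square A) = 2.8689.
Expected turns from square E to square B: 3.2787.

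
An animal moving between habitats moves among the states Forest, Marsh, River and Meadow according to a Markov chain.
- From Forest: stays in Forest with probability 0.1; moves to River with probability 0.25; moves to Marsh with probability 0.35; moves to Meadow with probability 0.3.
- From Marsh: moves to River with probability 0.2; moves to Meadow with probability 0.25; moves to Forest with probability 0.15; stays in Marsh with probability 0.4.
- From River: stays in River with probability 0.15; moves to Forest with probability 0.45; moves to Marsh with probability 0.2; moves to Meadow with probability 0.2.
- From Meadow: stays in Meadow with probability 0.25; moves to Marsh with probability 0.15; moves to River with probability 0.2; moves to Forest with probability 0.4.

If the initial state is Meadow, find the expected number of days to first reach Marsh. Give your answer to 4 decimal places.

4.4764

Let t(s) be the expected number of days to first reach Marsh from state s, with t(Marsh) = 0. Conditioning on the first day:
t(Forest) = 1 + 0.1·t(Forest) + 0.25·t(River) + 0.3·t(Meadow)
t(River) = 1 + 0.45·t(Forest) + 0.15·t(River) + 0.2·t(Meadow)
t(Meadow) = 1 + 0.4·t(Forest) + 0.2·t(River) + 0.25·t(Meadow)
Solving: t(Forest) = 3.7782, t(River) = 4.2300, t(Meadow) = 4.4764.
Expected days from Meadow to Marsh: 4.4764.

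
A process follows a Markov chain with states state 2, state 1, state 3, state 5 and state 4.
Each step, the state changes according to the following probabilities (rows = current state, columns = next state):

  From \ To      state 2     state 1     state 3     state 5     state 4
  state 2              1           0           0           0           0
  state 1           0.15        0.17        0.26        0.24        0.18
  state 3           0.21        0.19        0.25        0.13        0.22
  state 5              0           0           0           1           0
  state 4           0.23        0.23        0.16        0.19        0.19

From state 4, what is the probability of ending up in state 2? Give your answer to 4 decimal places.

Let h(s) be the probability of absorption at state 2 starting from transient state s. Then h(state 2) = 1 and h(state 5) = 0. By first-step analysis:
h(state 1) = 0.15·1 + 0.17·h(state 1) + 0.26·h(state 3) + 0.24·0 + 0.18·h(state 4)
h(state 3) = 0.21·1 + 0.19·h(state 1) + 0.25·h(state 3) + 0.13·0 + 0.22·h(state 4)
h(state 4) = 0.23·1 + 0.23·h(state 1) + 0.16·h(state 3) + 0.19·0 + 0.19·h(state 4)
Solving: h(state 1) = 0.4680, h(state 3) = 0.5529, h(state 4) = 0.5260.
Starting from state 4, the probability is 0.5260.

0.5260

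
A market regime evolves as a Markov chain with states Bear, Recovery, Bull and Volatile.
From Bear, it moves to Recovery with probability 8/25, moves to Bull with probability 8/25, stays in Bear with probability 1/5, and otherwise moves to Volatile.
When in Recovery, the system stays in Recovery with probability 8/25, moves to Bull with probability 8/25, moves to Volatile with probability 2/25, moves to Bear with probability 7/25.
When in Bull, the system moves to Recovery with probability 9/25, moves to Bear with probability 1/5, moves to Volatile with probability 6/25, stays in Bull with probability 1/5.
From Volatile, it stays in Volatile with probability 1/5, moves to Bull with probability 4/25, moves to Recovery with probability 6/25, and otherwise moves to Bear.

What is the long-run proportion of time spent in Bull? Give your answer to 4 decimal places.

0.2626

Let the stationary distribution be π with π = πP and π_1 + π_2 + π_3 + π_4 = 1.
π_1 = 0.2·π_1 + 0.28·π_2 + 0.2·π_3 + 0.4·π_4
π_2 = 0.32·π_1 + 0.32·π_2 + 0.36·π_3 + 0.24·π_4
π_3 = 0.32·π_1 + 0.32·π_2 + 0.2·π_3 + 0.16·π_4
Solving with the normalization constraint gives π = (0.2578, 0.3175, 0.2626, 0.1621).
So the stationary probability of Bull is 0.2626.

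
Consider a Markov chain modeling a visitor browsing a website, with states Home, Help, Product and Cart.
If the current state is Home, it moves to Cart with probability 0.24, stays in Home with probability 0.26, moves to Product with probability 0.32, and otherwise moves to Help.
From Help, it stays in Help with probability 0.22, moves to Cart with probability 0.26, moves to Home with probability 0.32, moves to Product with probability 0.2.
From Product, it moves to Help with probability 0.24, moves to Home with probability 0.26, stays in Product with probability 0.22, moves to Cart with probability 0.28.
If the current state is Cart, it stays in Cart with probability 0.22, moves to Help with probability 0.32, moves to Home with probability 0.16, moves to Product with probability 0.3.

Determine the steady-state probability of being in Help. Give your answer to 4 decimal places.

Let the stationary distribution be π with π = πP and π_1 + π_2 + π_3 + π_4 = 1.
π_1 = 0.26·π_1 + 0.32·π_2 + 0.26·π_3 + 0.16·π_4
π_2 = 0.18·π_1 + 0.22·π_2 + 0.24·π_3 + 0.32·π_4
π_3 = 0.32·π_1 + 0.2·π_2 + 0.22·π_3 + 0.3·π_4
Solving with the normalization constraint gives π = (0.2494, 0.2402, 0.2602, 0.2502).
So the stationary probability of Help is 0.2402.

0.2402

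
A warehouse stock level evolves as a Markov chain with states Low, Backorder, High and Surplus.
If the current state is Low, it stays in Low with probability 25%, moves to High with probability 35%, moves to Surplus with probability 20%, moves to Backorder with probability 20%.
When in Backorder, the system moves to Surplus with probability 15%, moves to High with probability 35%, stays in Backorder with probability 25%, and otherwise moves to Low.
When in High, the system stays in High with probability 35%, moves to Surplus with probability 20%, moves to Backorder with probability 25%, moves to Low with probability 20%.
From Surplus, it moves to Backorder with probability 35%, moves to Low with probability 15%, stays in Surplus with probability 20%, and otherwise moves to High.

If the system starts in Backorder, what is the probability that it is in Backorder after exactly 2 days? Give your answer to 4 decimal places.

Propagate the distribution vector 2 days from Backorder.
After 0 days: (0.0000, 1.0000, 0.0000, 0.0000)
After 1 day: (0.2500, 0.2500, 0.3500, 0.1500)
After 2 days: (0.2175, 0.2525, 0.3425, 0.1875)
P(in Backorder after 2 days) = 0.2525

0.2525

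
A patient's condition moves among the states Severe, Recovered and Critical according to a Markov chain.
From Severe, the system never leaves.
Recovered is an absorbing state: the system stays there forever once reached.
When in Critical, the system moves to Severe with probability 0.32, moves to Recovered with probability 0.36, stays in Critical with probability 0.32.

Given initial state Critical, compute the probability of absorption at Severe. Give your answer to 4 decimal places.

0.4706

Let h(s) be the probability of absorption at Severe starting from transient state s. Then h(Severe) = 1 and h(Recovered) = 0. By first-step analysis:
h(Critical) = 0.32·1 + 0.36·0 + 0.32·h(Critical)
Solving: h(Critical) = 0.4706.
Starting from Critical, the probability is 0.4706.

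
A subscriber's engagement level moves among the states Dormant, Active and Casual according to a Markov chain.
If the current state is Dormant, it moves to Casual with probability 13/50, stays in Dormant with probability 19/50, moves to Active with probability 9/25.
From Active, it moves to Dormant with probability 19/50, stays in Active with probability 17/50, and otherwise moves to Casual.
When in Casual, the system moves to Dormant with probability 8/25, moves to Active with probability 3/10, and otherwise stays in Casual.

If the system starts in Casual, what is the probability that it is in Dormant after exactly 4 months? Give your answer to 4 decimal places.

Propagate the distribution vector 4 months from Casual.
After 0 months: (0.0000, 0.0000, 1.0000)
After 1 month: (0.3200, 0.3000, 0.3800)
After 2 months: (0.3572, 0.3312, 0.3116)
After 3 months: (0.3613, 0.3347, 0.3040)
After 4 months: (0.3618, 0.3351, 0.3032)
P(in Dormant after 4 months) = 0.3618

0.3618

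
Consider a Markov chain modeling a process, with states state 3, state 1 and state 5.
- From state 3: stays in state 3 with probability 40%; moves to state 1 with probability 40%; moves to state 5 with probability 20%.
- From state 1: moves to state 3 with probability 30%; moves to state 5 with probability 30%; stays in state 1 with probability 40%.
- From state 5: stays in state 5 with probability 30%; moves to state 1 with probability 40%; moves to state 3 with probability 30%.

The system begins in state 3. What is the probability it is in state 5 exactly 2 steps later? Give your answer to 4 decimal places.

0.2600

Sum over the intermediate state after 1 step:
P = P(state 3→state 3)·P(state 3→state 5) + P(state 3→state 1)·P(state 1→state 5) + P(state 3→state 5)·P(state 5→state 5)
  = 0.4×0.2 + 0.4×0.3 + 0.2×0.3
  = 0.0800 + 0.1200 + 0.0600 = 0.2600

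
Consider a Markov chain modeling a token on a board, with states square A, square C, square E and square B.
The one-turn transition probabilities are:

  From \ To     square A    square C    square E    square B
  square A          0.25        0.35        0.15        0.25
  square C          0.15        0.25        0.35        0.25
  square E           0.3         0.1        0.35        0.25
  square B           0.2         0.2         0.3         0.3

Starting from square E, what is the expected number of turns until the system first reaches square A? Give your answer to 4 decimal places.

3.9778

Let t(s) be the expected number of turns to first reach square A from state s, with t(square A) = 0. Conditioning on the first turn:
t(square C) = 1 + 0.25·t(square C) + 0.35·t(square E) + 0.25·t(square B)
t(square E) = 1 + 0.1·t(square C) + 0.35·t(square E) + 0.25·t(square B)
t(square B) = 1 + 0.2·t(square C) + 0.3·t(square E) + 0.3·t(square B)
Solving: t(square C) = 4.6798, t(square E) = 3.9778, t(square B) = 4.4704.
Expected turns from square E to square A: 3.9778.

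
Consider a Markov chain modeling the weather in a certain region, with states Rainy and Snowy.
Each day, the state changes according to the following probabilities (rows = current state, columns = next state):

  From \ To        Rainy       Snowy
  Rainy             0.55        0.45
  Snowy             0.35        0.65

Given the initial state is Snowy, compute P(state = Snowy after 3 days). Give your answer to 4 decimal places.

0.5660

Propagate the distribution vector 3 days from Snowy.
After 0 days: (0.0000, 1.0000)
After 1 day: (0.3500, 0.6500)
After 2 days: (0.4200, 0.5800)
After 3 days: (0.4340, 0.5660)
P(in Snowy after 3 days) = 0.5660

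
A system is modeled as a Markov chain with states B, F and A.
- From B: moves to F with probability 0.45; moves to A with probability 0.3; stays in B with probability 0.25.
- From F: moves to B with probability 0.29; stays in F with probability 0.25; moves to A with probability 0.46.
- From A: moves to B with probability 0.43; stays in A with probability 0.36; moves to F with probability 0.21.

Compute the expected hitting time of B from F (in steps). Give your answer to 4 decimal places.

Let t(s) be the expected number of steps to first reach B from state s, with t(B) = 0. Conditioning on the first step:
t(F) = 1 + 0.25·t(F) + 0.46·t(A)
t(A) = 1 + 0.21·t(F) + 0.36·t(A)
Solving: t(F) = 2.8691, t(A) = 2.5039.
Expected steps from F to B: 2.8691.

2.8691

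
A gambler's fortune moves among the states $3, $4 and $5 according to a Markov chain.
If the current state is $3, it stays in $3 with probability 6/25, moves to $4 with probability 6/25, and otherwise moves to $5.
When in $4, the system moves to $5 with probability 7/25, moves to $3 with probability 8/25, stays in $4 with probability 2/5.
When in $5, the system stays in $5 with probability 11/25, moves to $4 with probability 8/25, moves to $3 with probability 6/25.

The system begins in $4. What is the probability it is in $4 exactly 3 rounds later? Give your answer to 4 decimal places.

0.3244

Propagate the distribution vector 3 rounds from $4.
After 0 rounds: (0.0000, 1.0000, 0.0000)
After 1 round: (0.3200, 0.4000, 0.2800)
After 2 rounds: (0.2720, 0.3264, 0.4016)
After 3 rounds: (0.2661, 0.3244, 0.4095)
P(in $4 after 3 rounds) = 0.3244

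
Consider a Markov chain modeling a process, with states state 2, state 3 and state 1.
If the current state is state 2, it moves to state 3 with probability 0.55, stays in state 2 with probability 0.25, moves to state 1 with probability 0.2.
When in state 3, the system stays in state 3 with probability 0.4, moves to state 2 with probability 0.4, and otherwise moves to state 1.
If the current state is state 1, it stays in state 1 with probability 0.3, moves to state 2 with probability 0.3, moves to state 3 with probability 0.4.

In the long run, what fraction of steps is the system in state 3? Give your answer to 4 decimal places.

0.4493

Let the stationary distribution be π with π = πP and π_1 + π_2 + π_3 = 1.
π_1 = 0.25·π_1 + 0.4·π_2 + 0.3·π_3
π_2 = 0.55·π_1 + 0.4·π_2 + 0.4·π_3
Solving with the normalization constraint gives π = (0.3285, 0.4493, 0.2222).
So the stationary probability of state 3 is 0.4493.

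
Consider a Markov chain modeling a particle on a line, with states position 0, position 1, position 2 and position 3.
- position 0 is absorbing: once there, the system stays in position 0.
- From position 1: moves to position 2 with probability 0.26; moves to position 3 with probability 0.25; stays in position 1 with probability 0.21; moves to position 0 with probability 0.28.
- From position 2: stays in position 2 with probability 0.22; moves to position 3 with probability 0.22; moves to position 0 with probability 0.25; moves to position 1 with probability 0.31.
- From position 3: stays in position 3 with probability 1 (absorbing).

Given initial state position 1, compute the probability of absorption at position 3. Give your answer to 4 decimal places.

0.4709

Let h(s) be the probability of absorption at position 3 starting from transient state s. Then h(position 3) = 1 and h(position 0) = 0. By first-step analysis:
h(position 1) = 0.28·0 + 0.21·h(position 1) + 0.26·h(position 2) + 0.25·1
h(position 2) = 0.25·0 + 0.31·h(position 1) + 0.22·h(position 2) + 0.22·1
Solving: h(position 1) = 0.4709, h(position 2) = 0.4692.
Starting from position 1, the probability is 0.4709.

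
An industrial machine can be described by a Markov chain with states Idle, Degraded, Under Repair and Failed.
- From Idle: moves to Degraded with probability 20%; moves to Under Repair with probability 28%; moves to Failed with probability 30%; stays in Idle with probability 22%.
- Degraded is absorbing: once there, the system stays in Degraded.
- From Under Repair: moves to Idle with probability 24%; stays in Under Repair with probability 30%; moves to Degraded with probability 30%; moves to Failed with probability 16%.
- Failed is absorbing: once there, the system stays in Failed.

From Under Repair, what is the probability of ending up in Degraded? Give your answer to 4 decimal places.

0.5890

Let h(s) be the probability of absorption at Degraded starting from transient state s. Then h(Degraded) = 1 and h(Failed) = 0. By first-step analysis:
h(Idle) = 0.22·h(Idle) + 0.2·1 + 0.28·h(Under Repair) + 0.3·0
h(Under Repair) = 0.24·h(Idle) + 0.3·1 + 0.3·h(Under Repair) + 0.16·0
Solving: h(Idle) = 0.4678, h(Under Repair) = 0.5890.
Starting from Under Repair, the probability is 0.5890.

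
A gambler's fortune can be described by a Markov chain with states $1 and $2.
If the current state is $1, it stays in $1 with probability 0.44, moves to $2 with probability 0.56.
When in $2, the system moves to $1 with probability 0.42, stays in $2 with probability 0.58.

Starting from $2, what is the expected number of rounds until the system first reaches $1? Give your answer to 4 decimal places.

Let t(s) be the expected number of rounds to first reach $1 from state s, with t($1) = 0. Conditioning on the first round:
t($2) = 1 + 0.58·t($2)
Solving: t($2) = 2.3810.
Expected rounds from $2 to $1: 2.3810.

2.3810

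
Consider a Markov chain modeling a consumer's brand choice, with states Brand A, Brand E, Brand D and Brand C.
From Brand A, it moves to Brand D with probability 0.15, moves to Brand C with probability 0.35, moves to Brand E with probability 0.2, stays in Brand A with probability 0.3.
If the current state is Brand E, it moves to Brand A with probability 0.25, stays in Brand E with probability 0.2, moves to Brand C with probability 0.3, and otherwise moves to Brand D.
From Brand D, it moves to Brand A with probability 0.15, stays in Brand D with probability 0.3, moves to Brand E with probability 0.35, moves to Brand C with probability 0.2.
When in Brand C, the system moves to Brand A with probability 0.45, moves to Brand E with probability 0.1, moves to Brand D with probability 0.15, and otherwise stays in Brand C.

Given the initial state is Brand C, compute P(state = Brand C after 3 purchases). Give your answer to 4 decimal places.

Propagate the distribution vector 3 purchases from Brand C.
After 0 purchases: (0.0000, 0.0000, 0.0000, 1.0000)
After 1 purchase: (0.4500, 0.1000, 0.1500, 0.3000)
After 2 purchases: (0.3175, 0.1925, 0.1825, 0.3075)
After 3 purchases: (0.3091, 0.1966, 0.1966, 0.2976)
P(in Brand C after 3 purchases) = 0.2976

0.2976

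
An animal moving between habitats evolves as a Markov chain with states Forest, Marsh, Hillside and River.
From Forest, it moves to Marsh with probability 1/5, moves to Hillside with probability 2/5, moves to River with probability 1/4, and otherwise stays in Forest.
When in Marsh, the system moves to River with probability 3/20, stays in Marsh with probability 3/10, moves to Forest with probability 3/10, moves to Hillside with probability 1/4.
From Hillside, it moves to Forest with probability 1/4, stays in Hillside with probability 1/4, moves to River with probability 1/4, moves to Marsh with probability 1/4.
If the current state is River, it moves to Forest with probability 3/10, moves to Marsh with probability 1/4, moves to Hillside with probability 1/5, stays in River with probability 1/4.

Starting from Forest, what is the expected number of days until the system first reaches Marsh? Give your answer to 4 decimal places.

Let t(s) be the expected number of days to first reach Marsh from state s, with t(Marsh) = 0. Conditioning on the first day:
t(Forest) = 1 + 0.15·t(Forest) + 0.4·t(Hillside) + 0.25·t(River)
t(Hillside) = 1 + 0.25·t(Forest) + 0.25·t(Hillside) + 0.25·t(River)
t(River) = 1 + 0.3·t(Forest) + 0.2·t(Hillside) + 0.25·t(River)
Solving: t(Forest) = 4.3914, t(Hillside) = 4.2005, t(River) = 4.2100.
Expected days from Forest to Marsh: 4.3914.

4.3914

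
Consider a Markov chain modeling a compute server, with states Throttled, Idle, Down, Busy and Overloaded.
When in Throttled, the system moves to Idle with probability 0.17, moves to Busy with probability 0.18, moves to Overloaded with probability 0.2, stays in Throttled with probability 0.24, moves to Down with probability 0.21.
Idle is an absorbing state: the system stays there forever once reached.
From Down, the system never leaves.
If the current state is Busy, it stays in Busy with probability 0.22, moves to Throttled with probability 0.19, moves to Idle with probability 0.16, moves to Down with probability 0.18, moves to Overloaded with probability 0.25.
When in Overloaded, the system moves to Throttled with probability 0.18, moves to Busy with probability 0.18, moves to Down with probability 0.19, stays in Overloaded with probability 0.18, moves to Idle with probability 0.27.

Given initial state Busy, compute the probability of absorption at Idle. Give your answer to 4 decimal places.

Let h(s) be the probability of absorption at Idle starting from transient state s. Then h(Idle) = 1 and h(Down) = 0. By first-step analysis:
h(Throttled) = 0.24·h(Throttled) + 0.17·1 + 0.21·0 + 0.18·h(Busy) + 0.2·h(Overloaded)
h(Busy) = 0.19·h(Throttled) + 0.16·1 + 0.18·0 + 0.22·h(Busy) + 0.25·h(Overloaded)
h(Overloaded) = 0.18·h(Throttled) + 0.27·1 + 0.19·0 + 0.18·h(Busy) + 0.18·h(Overloaded)
Solving: h(Throttled) = 0.4851, h(Busy) = 0.4980, h(Overloaded) = 0.5451.
Starting from Busy, the probability is 0.4980.

0.4980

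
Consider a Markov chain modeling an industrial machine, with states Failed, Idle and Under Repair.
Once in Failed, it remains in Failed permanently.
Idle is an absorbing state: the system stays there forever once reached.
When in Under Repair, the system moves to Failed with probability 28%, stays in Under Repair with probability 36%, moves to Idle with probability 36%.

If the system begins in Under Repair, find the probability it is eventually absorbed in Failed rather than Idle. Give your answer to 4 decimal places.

Let h(s) be the probability of absorption at Failed starting from transient state s. Then h(Failed) = 1 and h(Idle) = 0. By first-step analysis:
h(Under Repair) = 0.28·1 + 0.36·0 + 0.36·h(Under Repair)
Solving: h(Under Repair) = 0.4375.
Starting from Under Repair, the probability is 0.4375.

0.4375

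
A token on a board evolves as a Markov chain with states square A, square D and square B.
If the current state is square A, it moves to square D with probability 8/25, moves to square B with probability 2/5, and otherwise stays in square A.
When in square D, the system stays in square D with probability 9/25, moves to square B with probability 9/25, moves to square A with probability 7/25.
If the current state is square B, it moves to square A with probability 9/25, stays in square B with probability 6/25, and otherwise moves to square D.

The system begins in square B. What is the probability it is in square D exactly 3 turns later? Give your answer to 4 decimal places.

0.3619

Propagate the distribution vector 3 turns from square B.
After 0 turns: (0.0000, 0.0000, 1.0000)
After 1 turn: (0.3600, 0.4000, 0.2400)
After 2 turns: (0.2992, 0.3552, 0.3456)
After 3 turns: (0.3076, 0.3619, 0.3305)
P(in square D after 3 turns) = 0.3619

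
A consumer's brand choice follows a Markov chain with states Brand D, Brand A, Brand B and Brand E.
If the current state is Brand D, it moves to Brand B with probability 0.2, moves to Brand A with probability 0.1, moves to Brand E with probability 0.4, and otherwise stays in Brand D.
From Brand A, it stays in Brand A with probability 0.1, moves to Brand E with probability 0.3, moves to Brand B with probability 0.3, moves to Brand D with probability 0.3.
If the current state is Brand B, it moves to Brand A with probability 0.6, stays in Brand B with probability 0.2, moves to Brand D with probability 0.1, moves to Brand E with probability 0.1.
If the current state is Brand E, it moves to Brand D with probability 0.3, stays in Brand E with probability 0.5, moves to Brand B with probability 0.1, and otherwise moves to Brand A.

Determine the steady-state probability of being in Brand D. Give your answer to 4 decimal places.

Let the stationary distribution be π with π = πP and π_1 + π_2 + π_3 + π_4 = 1.
π_1 = 0.3·π_1 + 0.3·π_2 + 0.1·π_3 + 0.3·π_4
π_2 = 0.1·π_1 + 0.1·π_2 + 0.6·π_3 + 0.1·π_4
π_3 = 0.2·π_1 + 0.3·π_2 + 0.2·π_3 + 0.1·π_4
Solving with the normalization constraint gives π = (0.2634, 0.1915, 0.1829, 0.3622).
So the stationary probability of Brand D is 0.2634.

0.2634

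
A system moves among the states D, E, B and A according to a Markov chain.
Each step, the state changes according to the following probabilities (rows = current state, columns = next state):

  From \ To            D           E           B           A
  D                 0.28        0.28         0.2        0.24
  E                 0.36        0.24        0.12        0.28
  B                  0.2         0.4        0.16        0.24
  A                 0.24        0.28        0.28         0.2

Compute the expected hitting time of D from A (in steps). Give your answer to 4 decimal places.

Let t(s) be the expected number of steps to first reach D from state s, with t(D) = 0. Conditioning on the first step:
t(E) = 1 + 0.24·t(E) + 0.12·t(B) + 0.28·t(A)
t(B) = 1 + 0.4·t(E) + 0.16·t(B) + 0.24·t(A)
t(A) = 1 + 0.28·t(E) + 0.28·t(B) + 0.2·t(A)
Solving: t(E) = 3.3016, t(B) = 3.8333, t(A) = 3.7472.
Expected steps from A to D: 3.7472.

3.7472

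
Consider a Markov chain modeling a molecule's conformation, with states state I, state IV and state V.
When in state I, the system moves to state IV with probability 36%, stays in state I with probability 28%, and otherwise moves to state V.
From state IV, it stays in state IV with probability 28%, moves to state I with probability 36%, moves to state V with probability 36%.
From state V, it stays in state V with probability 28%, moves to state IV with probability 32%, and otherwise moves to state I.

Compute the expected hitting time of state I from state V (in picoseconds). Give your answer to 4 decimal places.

2.5794

Let t(s) be the expected number of picoseconds to first reach state I from state s, with t(state I) = 0. Conditioning on the first picosecond:
t(state IV) = 1 + 0.28·t(state IV) + 0.36·t(state V)
t(state V) = 1 + 0.32·t(state IV) + 0.28·t(state V)
Solving: t(state IV) = 2.6786, t(state V) = 2.5794.
Expected picoseconds from state V to state I: 2.5794.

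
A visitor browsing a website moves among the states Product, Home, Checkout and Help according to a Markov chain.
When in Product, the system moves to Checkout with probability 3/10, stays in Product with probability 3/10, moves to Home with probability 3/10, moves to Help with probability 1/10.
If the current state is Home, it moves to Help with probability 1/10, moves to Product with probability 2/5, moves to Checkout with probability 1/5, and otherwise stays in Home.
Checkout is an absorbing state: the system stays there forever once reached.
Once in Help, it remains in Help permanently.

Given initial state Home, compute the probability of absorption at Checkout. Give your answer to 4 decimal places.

Let h(s) be the probability of absorption at Checkout starting from transient state s. Then h(Checkout) = 1 and h(Help) = 0. By first-step analysis:
h(Product) = 0.3·h(Product) + 0.3·h(Home) + 0.3·1 + 0.1·0
h(Home) = 0.4·h(Product) + 0.3·h(Home) + 0.2·1 + 0.1·0
Solving: h(Product) = 0.7297, h(Home) = 0.7027.
Starting from Home, the probability is 0.7027.

0.7027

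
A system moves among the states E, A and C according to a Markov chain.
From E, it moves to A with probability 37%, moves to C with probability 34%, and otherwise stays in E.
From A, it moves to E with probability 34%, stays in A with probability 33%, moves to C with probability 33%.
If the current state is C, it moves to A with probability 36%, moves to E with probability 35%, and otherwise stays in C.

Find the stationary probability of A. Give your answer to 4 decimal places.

Let the stationary distribution be π with π = πP and π_1 + π_2 + π_3 = 1.
π_1 = 0.29·π_1 + 0.34·π_2 + 0.35·π_3
π_2 = 0.37·π_1 + 0.33·π_2 + 0.36·π_3
Solving with the normalization constraint gives π = (0.3269, 0.3527, 0.3205).
So the stationary probability of A is 0.3527.

0.3527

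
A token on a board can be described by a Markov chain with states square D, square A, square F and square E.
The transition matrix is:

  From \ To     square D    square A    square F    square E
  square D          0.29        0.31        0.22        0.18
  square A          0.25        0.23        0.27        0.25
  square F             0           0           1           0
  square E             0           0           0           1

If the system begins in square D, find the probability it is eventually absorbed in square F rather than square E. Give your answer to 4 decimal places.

0.5394

Let h(s) be the probability of absorption at square F starting from transient state s. Then h(square F) = 1 and h(square E) = 0. By first-step analysis:
h(square D) = 0.29·h(square D) + 0.31·h(square A) + 0.22·1 + 0.18·0
h(square A) = 0.25·h(square D) + 0.23·h(square A) + 0.27·1 + 0.25·0
Solving: h(square D) = 0.5394, h(square A) = 0.5258.
Starting from square D, the probability is 0.5394.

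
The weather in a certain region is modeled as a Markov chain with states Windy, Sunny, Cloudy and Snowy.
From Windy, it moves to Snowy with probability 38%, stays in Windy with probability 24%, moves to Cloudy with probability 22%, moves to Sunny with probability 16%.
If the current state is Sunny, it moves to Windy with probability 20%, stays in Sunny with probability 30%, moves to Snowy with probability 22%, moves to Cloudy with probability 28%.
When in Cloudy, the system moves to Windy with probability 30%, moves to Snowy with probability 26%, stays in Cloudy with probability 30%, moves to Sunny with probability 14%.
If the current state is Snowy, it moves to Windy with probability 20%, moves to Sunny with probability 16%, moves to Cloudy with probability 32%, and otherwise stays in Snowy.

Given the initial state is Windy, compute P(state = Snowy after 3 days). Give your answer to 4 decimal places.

Propagate the distribution vector 3 days from Windy.
After 0 days: (1.0000, 0.0000, 0.0000, 0.0000)
After 1 day: (0.2400, 0.1600, 0.2200, 0.3800)
After 2 days: (0.2316, 0.1780, 0.2852, 0.3052)
After 3 days: (0.2378, 0.1792, 0.2840, 0.2990)
P(in Snowy after 3 days) = 0.2990

0.2990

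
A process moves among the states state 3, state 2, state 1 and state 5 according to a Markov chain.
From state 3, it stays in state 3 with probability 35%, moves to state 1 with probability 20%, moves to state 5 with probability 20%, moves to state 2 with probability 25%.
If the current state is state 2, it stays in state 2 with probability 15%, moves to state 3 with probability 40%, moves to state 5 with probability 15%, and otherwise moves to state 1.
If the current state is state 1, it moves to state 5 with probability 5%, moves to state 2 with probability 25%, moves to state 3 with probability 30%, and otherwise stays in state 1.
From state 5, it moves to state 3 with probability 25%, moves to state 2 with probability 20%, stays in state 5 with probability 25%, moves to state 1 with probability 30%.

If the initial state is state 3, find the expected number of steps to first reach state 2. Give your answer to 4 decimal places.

4.1389

Let t(s) be the expected number of steps to first reach state 2 from state s, with t(state 2) = 0. Conditioning on the first step:
t(state 3) = 1 + 0.35·t(state 3) + 0.2·t(state 1) + 0.2·t(state 5)
t(state 1) = 1 + 0.3·t(state 3) + 0.4·t(state 1) + 0.05·t(state 5)
t(state 5) = 1 + 0.25·t(state 3) + 0.3·t(state 1) + 0.25·t(state 5)
Solving: t(state 3) = 4.1389, t(state 1) = 4.0988, t(state 5) = 4.3525.
Expected steps from state 3 to state 2: 4.1389.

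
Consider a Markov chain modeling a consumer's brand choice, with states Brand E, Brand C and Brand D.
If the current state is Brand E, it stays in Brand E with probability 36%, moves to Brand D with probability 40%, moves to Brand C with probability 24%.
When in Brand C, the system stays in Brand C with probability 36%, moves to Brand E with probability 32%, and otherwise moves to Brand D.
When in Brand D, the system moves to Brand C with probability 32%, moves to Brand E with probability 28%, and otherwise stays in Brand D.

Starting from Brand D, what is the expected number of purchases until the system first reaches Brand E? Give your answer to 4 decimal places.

3.4091

Let t(s) be the expected number of purchases to first reach Brand E from state s, with t(Brand E) = 0. Conditioning on the first purchase:
t(Brand C) = 1 + 0.36·t(Brand C) + 0.32·t(Brand D)
t(Brand D) = 1 + 0.32·t(Brand C) + 0.4·t(Brand D)
Solving: t(Brand C) = 3.2670, t(Brand D) = 3.4091.
Expected purchases from Brand D to Brand E: 3.4091.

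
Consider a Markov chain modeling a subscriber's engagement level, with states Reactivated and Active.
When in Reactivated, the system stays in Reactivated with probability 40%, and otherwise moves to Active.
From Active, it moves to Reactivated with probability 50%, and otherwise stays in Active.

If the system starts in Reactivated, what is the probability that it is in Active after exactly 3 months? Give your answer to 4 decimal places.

Propagate the distribution vector 3 months from Reactivated.
After 0 months: (1.0000, 0.0000)
After 1 month: (0.4000, 0.6000)
After 2 months: (0.4600, 0.5400)
After 3 months: (0.4540, 0.5460)
P(in Active after 3 months) = 0.5460

0.5460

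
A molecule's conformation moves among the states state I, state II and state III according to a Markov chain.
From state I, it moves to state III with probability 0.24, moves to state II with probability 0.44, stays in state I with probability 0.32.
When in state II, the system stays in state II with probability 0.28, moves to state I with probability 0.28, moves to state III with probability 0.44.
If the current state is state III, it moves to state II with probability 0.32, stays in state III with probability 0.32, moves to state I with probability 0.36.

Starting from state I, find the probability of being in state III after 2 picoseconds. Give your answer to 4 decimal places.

0.3472

Sum over the intermediate state after 1 picosecond:
P = P(state I→state I)·P(state I→state III) + P(state I→state II)·P(state II→state III) + P(state I→state III)·P(state III→state III)
  = 0.32×0.24 + 0.44×0.44 + 0.24×0.32
  = 0.0768 + 0.1936 + 0.0768 = 0.3472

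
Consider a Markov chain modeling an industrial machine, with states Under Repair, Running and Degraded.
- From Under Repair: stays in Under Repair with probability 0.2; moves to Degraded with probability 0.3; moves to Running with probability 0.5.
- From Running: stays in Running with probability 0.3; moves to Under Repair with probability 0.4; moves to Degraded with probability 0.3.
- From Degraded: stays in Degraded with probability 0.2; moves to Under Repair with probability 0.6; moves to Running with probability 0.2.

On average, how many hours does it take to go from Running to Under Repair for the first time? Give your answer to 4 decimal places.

2.2000

Let t(s) be the expected number of hours to first reach Under Repair from state s, with t(Under Repair) = 0. Conditioning on the first hour:
t(Running) = 1 + 0.3·t(Running) + 0.3·t(Degraded)
t(Degraded) = 1 + 0.2·t(Running) + 0.2·t(Degraded)
Solving: t(Running) = 2.2000, t(Degraded) = 1.8000.
Expected hours from Running to Under Repair: 2.2000.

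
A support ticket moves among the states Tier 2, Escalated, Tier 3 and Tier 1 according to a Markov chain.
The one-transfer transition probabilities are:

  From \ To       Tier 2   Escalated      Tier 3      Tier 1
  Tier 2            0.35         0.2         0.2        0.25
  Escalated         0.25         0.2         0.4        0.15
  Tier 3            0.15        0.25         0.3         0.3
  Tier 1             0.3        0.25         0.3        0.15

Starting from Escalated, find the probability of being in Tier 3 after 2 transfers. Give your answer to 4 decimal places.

0.2950

Propagate the distribution vector 2 transfers from Escalated.
After 0 transfers: (0.0000, 1.0000, 0.0000, 0.0000)
After 1 transfer: (0.2500, 0.2000, 0.4000, 0.1500)
After 2 transfers: (0.2425, 0.2275, 0.2950, 0.2350)
P(in Tier 3 after 2 transfers) = 0.2950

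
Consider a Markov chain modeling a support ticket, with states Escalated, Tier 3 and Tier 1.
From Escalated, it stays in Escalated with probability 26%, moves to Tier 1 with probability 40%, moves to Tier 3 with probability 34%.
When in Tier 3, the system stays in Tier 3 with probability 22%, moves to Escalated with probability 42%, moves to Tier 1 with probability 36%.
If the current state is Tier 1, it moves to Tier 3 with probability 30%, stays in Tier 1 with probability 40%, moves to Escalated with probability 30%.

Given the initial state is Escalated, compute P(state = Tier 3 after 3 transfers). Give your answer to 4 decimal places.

0.2906

Propagate the distribution vector 3 transfers from Escalated.
After 0 transfers: (1.0000, 0.0000, 0.0000)
After 1 transfer: (0.2600, 0.3400, 0.4000)
After 2 transfers: (0.3304, 0.2832, 0.3864)
After 3 transfers: (0.3208, 0.2906, 0.3887)
P(in Tier 3 after 3 transfers) = 0.2906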